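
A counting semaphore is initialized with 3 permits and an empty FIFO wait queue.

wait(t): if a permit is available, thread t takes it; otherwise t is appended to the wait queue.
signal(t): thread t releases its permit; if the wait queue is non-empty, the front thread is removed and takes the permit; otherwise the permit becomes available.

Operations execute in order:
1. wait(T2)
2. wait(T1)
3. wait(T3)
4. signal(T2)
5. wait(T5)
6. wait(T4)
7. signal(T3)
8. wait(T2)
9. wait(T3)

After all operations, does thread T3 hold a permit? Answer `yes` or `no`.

Step 1: wait(T2) -> count=2 queue=[] holders={T2}
Step 2: wait(T1) -> count=1 queue=[] holders={T1,T2}
Step 3: wait(T3) -> count=0 queue=[] holders={T1,T2,T3}
Step 4: signal(T2) -> count=1 queue=[] holders={T1,T3}
Step 5: wait(T5) -> count=0 queue=[] holders={T1,T3,T5}
Step 6: wait(T4) -> count=0 queue=[T4] holders={T1,T3,T5}
Step 7: signal(T3) -> count=0 queue=[] holders={T1,T4,T5}
Step 8: wait(T2) -> count=0 queue=[T2] holders={T1,T4,T5}
Step 9: wait(T3) -> count=0 queue=[T2,T3] holders={T1,T4,T5}
Final holders: {T1,T4,T5} -> T3 not in holders

Answer: no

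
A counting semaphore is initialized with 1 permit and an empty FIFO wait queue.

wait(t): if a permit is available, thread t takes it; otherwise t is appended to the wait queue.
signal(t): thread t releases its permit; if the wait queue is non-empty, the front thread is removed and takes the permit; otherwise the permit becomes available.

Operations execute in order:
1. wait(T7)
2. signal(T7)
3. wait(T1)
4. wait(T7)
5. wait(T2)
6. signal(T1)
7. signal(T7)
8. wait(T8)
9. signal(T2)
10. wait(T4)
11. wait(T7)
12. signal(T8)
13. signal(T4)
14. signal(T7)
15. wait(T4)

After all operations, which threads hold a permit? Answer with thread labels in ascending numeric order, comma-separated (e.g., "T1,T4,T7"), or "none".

Answer: T4

Derivation:
Step 1: wait(T7) -> count=0 queue=[] holders={T7}
Step 2: signal(T7) -> count=1 queue=[] holders={none}
Step 3: wait(T1) -> count=0 queue=[] holders={T1}
Step 4: wait(T7) -> count=0 queue=[T7] holders={T1}
Step 5: wait(T2) -> count=0 queue=[T7,T2] holders={T1}
Step 6: signal(T1) -> count=0 queue=[T2] holders={T7}
Step 7: signal(T7) -> count=0 queue=[] holders={T2}
Step 8: wait(T8) -> count=0 queue=[T8] holders={T2}
Step 9: signal(T2) -> count=0 queue=[] holders={T8}
Step 10: wait(T4) -> count=0 queue=[T4] holders={T8}
Step 11: wait(T7) -> count=0 queue=[T4,T7] holders={T8}
Step 12: signal(T8) -> count=0 queue=[T7] holders={T4}
Step 13: signal(T4) -> count=0 queue=[] holders={T7}
Step 14: signal(T7) -> count=1 queue=[] holders={none}
Step 15: wait(T4) -> count=0 queue=[] holders={T4}
Final holders: T4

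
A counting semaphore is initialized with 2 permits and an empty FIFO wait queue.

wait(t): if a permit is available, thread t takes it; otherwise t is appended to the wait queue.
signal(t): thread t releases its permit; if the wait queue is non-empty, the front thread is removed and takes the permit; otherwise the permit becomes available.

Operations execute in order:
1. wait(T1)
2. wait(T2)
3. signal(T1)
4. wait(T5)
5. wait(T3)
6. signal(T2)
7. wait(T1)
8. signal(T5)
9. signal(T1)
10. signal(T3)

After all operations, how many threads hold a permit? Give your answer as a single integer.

Answer: 0

Derivation:
Step 1: wait(T1) -> count=1 queue=[] holders={T1}
Step 2: wait(T2) -> count=0 queue=[] holders={T1,T2}
Step 3: signal(T1) -> count=1 queue=[] holders={T2}
Step 4: wait(T5) -> count=0 queue=[] holders={T2,T5}
Step 5: wait(T3) -> count=0 queue=[T3] holders={T2,T5}
Step 6: signal(T2) -> count=0 queue=[] holders={T3,T5}
Step 7: wait(T1) -> count=0 queue=[T1] holders={T3,T5}
Step 8: signal(T5) -> count=0 queue=[] holders={T1,T3}
Step 9: signal(T1) -> count=1 queue=[] holders={T3}
Step 10: signal(T3) -> count=2 queue=[] holders={none}
Final holders: {none} -> 0 thread(s)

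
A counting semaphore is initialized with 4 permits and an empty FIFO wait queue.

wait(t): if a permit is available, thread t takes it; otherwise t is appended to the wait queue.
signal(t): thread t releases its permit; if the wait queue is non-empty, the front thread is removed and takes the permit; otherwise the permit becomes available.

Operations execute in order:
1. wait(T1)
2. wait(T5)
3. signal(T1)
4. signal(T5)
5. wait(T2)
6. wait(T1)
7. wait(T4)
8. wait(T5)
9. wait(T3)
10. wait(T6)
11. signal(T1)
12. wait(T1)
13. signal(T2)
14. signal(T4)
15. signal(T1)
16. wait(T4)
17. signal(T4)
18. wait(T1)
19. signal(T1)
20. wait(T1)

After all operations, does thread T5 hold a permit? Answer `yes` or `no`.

Step 1: wait(T1) -> count=3 queue=[] holders={T1}
Step 2: wait(T5) -> count=2 queue=[] holders={T1,T5}
Step 3: signal(T1) -> count=3 queue=[] holders={T5}
Step 4: signal(T5) -> count=4 queue=[] holders={none}
Step 5: wait(T2) -> count=3 queue=[] holders={T2}
Step 6: wait(T1) -> count=2 queue=[] holders={T1,T2}
Step 7: wait(T4) -> count=1 queue=[] holders={T1,T2,T4}
Step 8: wait(T5) -> count=0 queue=[] holders={T1,T2,T4,T5}
Step 9: wait(T3) -> count=0 queue=[T3] holders={T1,T2,T4,T5}
Step 10: wait(T6) -> count=0 queue=[T3,T6] holders={T1,T2,T4,T5}
Step 11: signal(T1) -> count=0 queue=[T6] holders={T2,T3,T4,T5}
Step 12: wait(T1) -> count=0 queue=[T6,T1] holders={T2,T3,T4,T5}
Step 13: signal(T2) -> count=0 queue=[T1] holders={T3,T4,T5,T6}
Step 14: signal(T4) -> count=0 queue=[] holders={T1,T3,T5,T6}
Step 15: signal(T1) -> count=1 queue=[] holders={T3,T5,T6}
Step 16: wait(T4) -> count=0 queue=[] holders={T3,T4,T5,T6}
Step 17: signal(T4) -> count=1 queue=[] holders={T3,T5,T6}
Step 18: wait(T1) -> count=0 queue=[] holders={T1,T3,T5,T6}
Step 19: signal(T1) -> count=1 queue=[] holders={T3,T5,T6}
Step 20: wait(T1) -> count=0 queue=[] holders={T1,T3,T5,T6}
Final holders: {T1,T3,T5,T6} -> T5 in holders

Answer: yes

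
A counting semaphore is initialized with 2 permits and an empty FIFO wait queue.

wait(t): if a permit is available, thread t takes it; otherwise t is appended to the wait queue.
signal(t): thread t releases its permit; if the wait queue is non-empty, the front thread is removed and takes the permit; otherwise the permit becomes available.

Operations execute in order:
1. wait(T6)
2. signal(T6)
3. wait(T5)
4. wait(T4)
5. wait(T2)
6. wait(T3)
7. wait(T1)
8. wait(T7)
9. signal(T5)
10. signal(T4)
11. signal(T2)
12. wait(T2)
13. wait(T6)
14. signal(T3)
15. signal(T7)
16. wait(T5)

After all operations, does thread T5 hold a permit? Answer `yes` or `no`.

Step 1: wait(T6) -> count=1 queue=[] holders={T6}
Step 2: signal(T6) -> count=2 queue=[] holders={none}
Step 3: wait(T5) -> count=1 queue=[] holders={T5}
Step 4: wait(T4) -> count=0 queue=[] holders={T4,T5}
Step 5: wait(T2) -> count=0 queue=[T2] holders={T4,T5}
Step 6: wait(T3) -> count=0 queue=[T2,T3] holders={T4,T5}
Step 7: wait(T1) -> count=0 queue=[T2,T3,T1] holders={T4,T5}
Step 8: wait(T7) -> count=0 queue=[T2,T3,T1,T7] holders={T4,T5}
Step 9: signal(T5) -> count=0 queue=[T3,T1,T7] holders={T2,T4}
Step 10: signal(T4) -> count=0 queue=[T1,T7] holders={T2,T3}
Step 11: signal(T2) -> count=0 queue=[T7] holders={T1,T3}
Step 12: wait(T2) -> count=0 queue=[T7,T2] holders={T1,T3}
Step 13: wait(T6) -> count=0 queue=[T7,T2,T6] holders={T1,T3}
Step 14: signal(T3) -> count=0 queue=[T2,T6] holders={T1,T7}
Step 15: signal(T7) -> count=0 queue=[T6] holders={T1,T2}
Step 16: wait(T5) -> count=0 queue=[T6,T5] holders={T1,T2}
Final holders: {T1,T2} -> T5 not in holders

Answer: no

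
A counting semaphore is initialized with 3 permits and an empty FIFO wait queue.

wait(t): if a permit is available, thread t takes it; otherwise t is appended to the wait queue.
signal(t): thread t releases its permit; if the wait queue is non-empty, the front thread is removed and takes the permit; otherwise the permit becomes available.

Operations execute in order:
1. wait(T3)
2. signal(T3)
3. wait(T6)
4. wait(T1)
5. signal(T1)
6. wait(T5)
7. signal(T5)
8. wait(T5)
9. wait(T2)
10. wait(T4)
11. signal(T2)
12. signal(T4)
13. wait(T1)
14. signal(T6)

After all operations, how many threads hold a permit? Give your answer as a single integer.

Step 1: wait(T3) -> count=2 queue=[] holders={T3}
Step 2: signal(T3) -> count=3 queue=[] holders={none}
Step 3: wait(T6) -> count=2 queue=[] holders={T6}
Step 4: wait(T1) -> count=1 queue=[] holders={T1,T6}
Step 5: signal(T1) -> count=2 queue=[] holders={T6}
Step 6: wait(T5) -> count=1 queue=[] holders={T5,T6}
Step 7: signal(T5) -> count=2 queue=[] holders={T6}
Step 8: wait(T5) -> count=1 queue=[] holders={T5,T6}
Step 9: wait(T2) -> count=0 queue=[] holders={T2,T5,T6}
Step 10: wait(T4) -> count=0 queue=[T4] holders={T2,T5,T6}
Step 11: signal(T2) -> count=0 queue=[] holders={T4,T5,T6}
Step 12: signal(T4) -> count=1 queue=[] holders={T5,T6}
Step 13: wait(T1) -> count=0 queue=[] holders={T1,T5,T6}
Step 14: signal(T6) -> count=1 queue=[] holders={T1,T5}
Final holders: {T1,T5} -> 2 thread(s)

Answer: 2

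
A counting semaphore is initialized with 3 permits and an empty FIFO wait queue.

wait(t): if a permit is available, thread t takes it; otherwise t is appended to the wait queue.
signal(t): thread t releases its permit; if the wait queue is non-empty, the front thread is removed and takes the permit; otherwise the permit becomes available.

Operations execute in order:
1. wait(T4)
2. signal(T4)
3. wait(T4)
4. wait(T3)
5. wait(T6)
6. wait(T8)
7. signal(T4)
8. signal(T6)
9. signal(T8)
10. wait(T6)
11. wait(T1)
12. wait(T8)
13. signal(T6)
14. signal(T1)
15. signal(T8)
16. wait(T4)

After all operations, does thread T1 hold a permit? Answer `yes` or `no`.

Step 1: wait(T4) -> count=2 queue=[] holders={T4}
Step 2: signal(T4) -> count=3 queue=[] holders={none}
Step 3: wait(T4) -> count=2 queue=[] holders={T4}
Step 4: wait(T3) -> count=1 queue=[] holders={T3,T4}
Step 5: wait(T6) -> count=0 queue=[] holders={T3,T4,T6}
Step 6: wait(T8) -> count=0 queue=[T8] holders={T3,T4,T6}
Step 7: signal(T4) -> count=0 queue=[] holders={T3,T6,T8}
Step 8: signal(T6) -> count=1 queue=[] holders={T3,T8}
Step 9: signal(T8) -> count=2 queue=[] holders={T3}
Step 10: wait(T6) -> count=1 queue=[] holders={T3,T6}
Step 11: wait(T1) -> count=0 queue=[] holders={T1,T3,T6}
Step 12: wait(T8) -> count=0 queue=[T8] holders={T1,T3,T6}
Step 13: signal(T6) -> count=0 queue=[] holders={T1,T3,T8}
Step 14: signal(T1) -> count=1 queue=[] holders={T3,T8}
Step 15: signal(T8) -> count=2 queue=[] holders={T3}
Step 16: wait(T4) -> count=1 queue=[] holders={T3,T4}
Final holders: {T3,T4} -> T1 not in holders

Answer: no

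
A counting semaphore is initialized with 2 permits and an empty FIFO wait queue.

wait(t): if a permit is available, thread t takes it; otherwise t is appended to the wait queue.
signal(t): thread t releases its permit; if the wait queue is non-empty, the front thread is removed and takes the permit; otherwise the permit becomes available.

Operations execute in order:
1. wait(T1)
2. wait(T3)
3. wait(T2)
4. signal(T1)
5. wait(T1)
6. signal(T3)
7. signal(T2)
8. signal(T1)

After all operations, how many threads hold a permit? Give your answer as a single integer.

Answer: 0

Derivation:
Step 1: wait(T1) -> count=1 queue=[] holders={T1}
Step 2: wait(T3) -> count=0 queue=[] holders={T1,T3}
Step 3: wait(T2) -> count=0 queue=[T2] holders={T1,T3}
Step 4: signal(T1) -> count=0 queue=[] holders={T2,T3}
Step 5: wait(T1) -> count=0 queue=[T1] holders={T2,T3}
Step 6: signal(T3) -> count=0 queue=[] holders={T1,T2}
Step 7: signal(T2) -> count=1 queue=[] holders={T1}
Step 8: signal(T1) -> count=2 queue=[] holders={none}
Final holders: {none} -> 0 thread(s)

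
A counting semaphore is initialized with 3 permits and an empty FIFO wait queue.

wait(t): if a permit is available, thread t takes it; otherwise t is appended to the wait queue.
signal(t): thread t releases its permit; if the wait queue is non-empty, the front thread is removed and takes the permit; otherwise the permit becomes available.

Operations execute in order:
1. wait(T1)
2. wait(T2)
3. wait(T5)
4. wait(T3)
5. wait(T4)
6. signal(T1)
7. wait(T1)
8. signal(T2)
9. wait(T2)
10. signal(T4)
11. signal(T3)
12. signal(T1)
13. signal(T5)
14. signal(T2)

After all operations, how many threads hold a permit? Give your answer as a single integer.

Step 1: wait(T1) -> count=2 queue=[] holders={T1}
Step 2: wait(T2) -> count=1 queue=[] holders={T1,T2}
Step 3: wait(T5) -> count=0 queue=[] holders={T1,T2,T5}
Step 4: wait(T3) -> count=0 queue=[T3] holders={T1,T2,T5}
Step 5: wait(T4) -> count=0 queue=[T3,T4] holders={T1,T2,T5}
Step 6: signal(T1) -> count=0 queue=[T4] holders={T2,T3,T5}
Step 7: wait(T1) -> count=0 queue=[T4,T1] holders={T2,T3,T5}
Step 8: signal(T2) -> count=0 queue=[T1] holders={T3,T4,T5}
Step 9: wait(T2) -> count=0 queue=[T1,T2] holders={T3,T4,T5}
Step 10: signal(T4) -> count=0 queue=[T2] holders={T1,T3,T5}
Step 11: signal(T3) -> count=0 queue=[] holders={T1,T2,T5}
Step 12: signal(T1) -> count=1 queue=[] holders={T2,T5}
Step 13: signal(T5) -> count=2 queue=[] holders={T2}
Step 14: signal(T2) -> count=3 queue=[] holders={none}
Final holders: {none} -> 0 thread(s)

Answer: 0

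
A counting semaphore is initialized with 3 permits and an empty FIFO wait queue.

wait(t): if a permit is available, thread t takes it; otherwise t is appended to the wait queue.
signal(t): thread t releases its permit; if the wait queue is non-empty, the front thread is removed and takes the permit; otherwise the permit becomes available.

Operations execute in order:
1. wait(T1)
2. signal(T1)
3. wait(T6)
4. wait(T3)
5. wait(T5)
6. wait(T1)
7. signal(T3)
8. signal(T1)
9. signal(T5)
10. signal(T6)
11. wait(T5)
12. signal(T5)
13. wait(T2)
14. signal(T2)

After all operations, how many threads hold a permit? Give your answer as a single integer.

Step 1: wait(T1) -> count=2 queue=[] holders={T1}
Step 2: signal(T1) -> count=3 queue=[] holders={none}
Step 3: wait(T6) -> count=2 queue=[] holders={T6}
Step 4: wait(T3) -> count=1 queue=[] holders={T3,T6}
Step 5: wait(T5) -> count=0 queue=[] holders={T3,T5,T6}
Step 6: wait(T1) -> count=0 queue=[T1] holders={T3,T5,T6}
Step 7: signal(T3) -> count=0 queue=[] holders={T1,T5,T6}
Step 8: signal(T1) -> count=1 queue=[] holders={T5,T6}
Step 9: signal(T5) -> count=2 queue=[] holders={T6}
Step 10: signal(T6) -> count=3 queue=[] holders={none}
Step 11: wait(T5) -> count=2 queue=[] holders={T5}
Step 12: signal(T5) -> count=3 queue=[] holders={none}
Step 13: wait(T2) -> count=2 queue=[] holders={T2}
Step 14: signal(T2) -> count=3 queue=[] holders={none}
Final holders: {none} -> 0 thread(s)

Answer: 0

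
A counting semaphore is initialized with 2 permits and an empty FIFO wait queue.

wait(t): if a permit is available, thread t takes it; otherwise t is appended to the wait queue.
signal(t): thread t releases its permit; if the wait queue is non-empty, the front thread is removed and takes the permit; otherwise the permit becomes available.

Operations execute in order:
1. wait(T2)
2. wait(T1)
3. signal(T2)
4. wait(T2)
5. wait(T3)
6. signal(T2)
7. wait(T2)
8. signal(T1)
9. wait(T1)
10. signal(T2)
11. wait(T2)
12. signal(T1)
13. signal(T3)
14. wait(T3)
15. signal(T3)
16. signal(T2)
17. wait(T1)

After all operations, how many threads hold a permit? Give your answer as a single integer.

Step 1: wait(T2) -> count=1 queue=[] holders={T2}
Step 2: wait(T1) -> count=0 queue=[] holders={T1,T2}
Step 3: signal(T2) -> count=1 queue=[] holders={T1}
Step 4: wait(T2) -> count=0 queue=[] holders={T1,T2}
Step 5: wait(T3) -> count=0 queue=[T3] holders={T1,T2}
Step 6: signal(T2) -> count=0 queue=[] holders={T1,T3}
Step 7: wait(T2) -> count=0 queue=[T2] holders={T1,T3}
Step 8: signal(T1) -> count=0 queue=[] holders={T2,T3}
Step 9: wait(T1) -> count=0 queue=[T1] holders={T2,T3}
Step 10: signal(T2) -> count=0 queue=[] holders={T1,T3}
Step 11: wait(T2) -> count=0 queue=[T2] holders={T1,T3}
Step 12: signal(T1) -> count=0 queue=[] holders={T2,T3}
Step 13: signal(T3) -> count=1 queue=[] holders={T2}
Step 14: wait(T3) -> count=0 queue=[] holders={T2,T3}
Step 15: signal(T3) -> count=1 queue=[] holders={T2}
Step 16: signal(T2) -> count=2 queue=[] holders={none}
Step 17: wait(T1) -> count=1 queue=[] holders={T1}
Final holders: {T1} -> 1 thread(s)

Answer: 1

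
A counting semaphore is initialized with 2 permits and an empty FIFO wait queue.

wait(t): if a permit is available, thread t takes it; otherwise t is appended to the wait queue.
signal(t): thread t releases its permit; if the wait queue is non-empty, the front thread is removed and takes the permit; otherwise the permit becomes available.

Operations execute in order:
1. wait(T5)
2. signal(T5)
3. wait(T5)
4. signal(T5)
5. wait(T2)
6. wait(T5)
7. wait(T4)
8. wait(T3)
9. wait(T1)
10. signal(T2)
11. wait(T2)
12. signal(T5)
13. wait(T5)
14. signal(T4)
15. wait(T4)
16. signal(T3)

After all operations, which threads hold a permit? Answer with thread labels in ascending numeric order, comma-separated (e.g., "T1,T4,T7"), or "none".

Answer: T1,T2

Derivation:
Step 1: wait(T5) -> count=1 queue=[] holders={T5}
Step 2: signal(T5) -> count=2 queue=[] holders={none}
Step 3: wait(T5) -> count=1 queue=[] holders={T5}
Step 4: signal(T5) -> count=2 queue=[] holders={none}
Step 5: wait(T2) -> count=1 queue=[] holders={T2}
Step 6: wait(T5) -> count=0 queue=[] holders={T2,T5}
Step 7: wait(T4) -> count=0 queue=[T4] holders={T2,T5}
Step 8: wait(T3) -> count=0 queue=[T4,T3] holders={T2,T5}
Step 9: wait(T1) -> count=0 queue=[T4,T3,T1] holders={T2,T5}
Step 10: signal(T2) -> count=0 queue=[T3,T1] holders={T4,T5}
Step 11: wait(T2) -> count=0 queue=[T3,T1,T2] holders={T4,T5}
Step 12: signal(T5) -> count=0 queue=[T1,T2] holders={T3,T4}
Step 13: wait(T5) -> count=0 queue=[T1,T2,T5] holders={T3,T4}
Step 14: signal(T4) -> count=0 queue=[T2,T5] holders={T1,T3}
Step 15: wait(T4) -> count=0 queue=[T2,T5,T4] holders={T1,T3}
Step 16: signal(T3) -> count=0 queue=[T5,T4] holders={T1,T2}
Final holders: T1,T2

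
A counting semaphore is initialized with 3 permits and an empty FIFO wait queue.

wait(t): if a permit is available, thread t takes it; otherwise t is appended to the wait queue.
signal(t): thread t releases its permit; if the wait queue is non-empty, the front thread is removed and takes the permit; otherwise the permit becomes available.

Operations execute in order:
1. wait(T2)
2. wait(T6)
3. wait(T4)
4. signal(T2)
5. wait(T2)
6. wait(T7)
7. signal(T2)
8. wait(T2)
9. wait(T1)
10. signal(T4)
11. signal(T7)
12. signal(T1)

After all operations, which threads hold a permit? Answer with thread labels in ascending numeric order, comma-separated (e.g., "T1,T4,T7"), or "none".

Answer: T2,T6

Derivation:
Step 1: wait(T2) -> count=2 queue=[] holders={T2}
Step 2: wait(T6) -> count=1 queue=[] holders={T2,T6}
Step 3: wait(T4) -> count=0 queue=[] holders={T2,T4,T6}
Step 4: signal(T2) -> count=1 queue=[] holders={T4,T6}
Step 5: wait(T2) -> count=0 queue=[] holders={T2,T4,T6}
Step 6: wait(T7) -> count=0 queue=[T7] holders={T2,T4,T6}
Step 7: signal(T2) -> count=0 queue=[] holders={T4,T6,T7}
Step 8: wait(T2) -> count=0 queue=[T2] holders={T4,T6,T7}
Step 9: wait(T1) -> count=0 queue=[T2,T1] holders={T4,T6,T7}
Step 10: signal(T4) -> count=0 queue=[T1] holders={T2,T6,T7}
Step 11: signal(T7) -> count=0 queue=[] holders={T1,T2,T6}
Step 12: signal(T1) -> count=1 queue=[] holders={T2,T6}
Final holders: T2,T6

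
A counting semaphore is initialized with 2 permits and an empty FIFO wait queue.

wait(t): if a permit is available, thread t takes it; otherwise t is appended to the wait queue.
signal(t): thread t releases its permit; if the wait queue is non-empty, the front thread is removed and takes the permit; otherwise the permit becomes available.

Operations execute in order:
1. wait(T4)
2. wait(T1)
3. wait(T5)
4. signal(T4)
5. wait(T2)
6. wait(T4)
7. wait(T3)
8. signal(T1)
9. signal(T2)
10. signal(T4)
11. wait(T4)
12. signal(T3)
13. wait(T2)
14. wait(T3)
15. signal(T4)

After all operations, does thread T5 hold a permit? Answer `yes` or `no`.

Step 1: wait(T4) -> count=1 queue=[] holders={T4}
Step 2: wait(T1) -> count=0 queue=[] holders={T1,T4}
Step 3: wait(T5) -> count=0 queue=[T5] holders={T1,T4}
Step 4: signal(T4) -> count=0 queue=[] holders={T1,T5}
Step 5: wait(T2) -> count=0 queue=[T2] holders={T1,T5}
Step 6: wait(T4) -> count=0 queue=[T2,T4] holders={T1,T5}
Step 7: wait(T3) -> count=0 queue=[T2,T4,T3] holders={T1,T5}
Step 8: signal(T1) -> count=0 queue=[T4,T3] holders={T2,T5}
Step 9: signal(T2) -> count=0 queue=[T3] holders={T4,T5}
Step 10: signal(T4) -> count=0 queue=[] holders={T3,T5}
Step 11: wait(T4) -> count=0 queue=[T4] holders={T3,T5}
Step 12: signal(T3) -> count=0 queue=[] holders={T4,T5}
Step 13: wait(T2) -> count=0 queue=[T2] holders={T4,T5}
Step 14: wait(T3) -> count=0 queue=[T2,T3] holders={T4,T5}
Step 15: signal(T4) -> count=0 queue=[T3] holders={T2,T5}
Final holders: {T2,T5} -> T5 in holders

Answer: yes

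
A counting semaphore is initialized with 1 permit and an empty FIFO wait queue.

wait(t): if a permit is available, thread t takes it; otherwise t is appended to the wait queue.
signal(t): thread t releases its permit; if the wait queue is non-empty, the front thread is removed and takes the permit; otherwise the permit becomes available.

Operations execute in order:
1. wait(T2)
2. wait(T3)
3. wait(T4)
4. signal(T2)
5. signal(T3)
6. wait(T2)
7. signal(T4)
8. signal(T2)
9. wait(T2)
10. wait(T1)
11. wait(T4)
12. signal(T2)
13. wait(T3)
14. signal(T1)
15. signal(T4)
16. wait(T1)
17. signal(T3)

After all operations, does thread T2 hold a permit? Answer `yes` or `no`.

Answer: no

Derivation:
Step 1: wait(T2) -> count=0 queue=[] holders={T2}
Step 2: wait(T3) -> count=0 queue=[T3] holders={T2}
Step 3: wait(T4) -> count=0 queue=[T3,T4] holders={T2}
Step 4: signal(T2) -> count=0 queue=[T4] holders={T3}
Step 5: signal(T3) -> count=0 queue=[] holders={T4}
Step 6: wait(T2) -> count=0 queue=[T2] holders={T4}
Step 7: signal(T4) -> count=0 queue=[] holders={T2}
Step 8: signal(T2) -> count=1 queue=[] holders={none}
Step 9: wait(T2) -> count=0 queue=[] holders={T2}
Step 10: wait(T1) -> count=0 queue=[T1] holders={T2}
Step 11: wait(T4) -> count=0 queue=[T1,T4] holders={T2}
Step 12: signal(T2) -> count=0 queue=[T4] holders={T1}
Step 13: wait(T3) -> count=0 queue=[T4,T3] holders={T1}
Step 14: signal(T1) -> count=0 queue=[T3] holders={T4}
Step 15: signal(T4) -> count=0 queue=[] holders={T3}
Step 16: wait(T1) -> count=0 queue=[T1] holders={T3}
Step 17: signal(T3) -> count=0 queue=[] holders={T1}
Final holders: {T1} -> T2 not in holders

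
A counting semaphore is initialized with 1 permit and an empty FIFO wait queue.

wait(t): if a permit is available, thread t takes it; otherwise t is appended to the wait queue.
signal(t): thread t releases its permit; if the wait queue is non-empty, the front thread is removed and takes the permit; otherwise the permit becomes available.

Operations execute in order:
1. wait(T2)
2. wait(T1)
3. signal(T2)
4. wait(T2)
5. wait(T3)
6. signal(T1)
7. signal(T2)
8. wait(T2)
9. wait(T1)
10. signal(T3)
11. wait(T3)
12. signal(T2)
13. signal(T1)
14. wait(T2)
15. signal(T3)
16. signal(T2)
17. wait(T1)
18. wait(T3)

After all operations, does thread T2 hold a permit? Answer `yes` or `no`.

Answer: no

Derivation:
Step 1: wait(T2) -> count=0 queue=[] holders={T2}
Step 2: wait(T1) -> count=0 queue=[T1] holders={T2}
Step 3: signal(T2) -> count=0 queue=[] holders={T1}
Step 4: wait(T2) -> count=0 queue=[T2] holders={T1}
Step 5: wait(T3) -> count=0 queue=[T2,T3] holders={T1}
Step 6: signal(T1) -> count=0 queue=[T3] holders={T2}
Step 7: signal(T2) -> count=0 queue=[] holders={T3}
Step 8: wait(T2) -> count=0 queue=[T2] holders={T3}
Step 9: wait(T1) -> count=0 queue=[T2,T1] holders={T3}
Step 10: signal(T3) -> count=0 queue=[T1] holders={T2}
Step 11: wait(T3) -> count=0 queue=[T1,T3] holders={T2}
Step 12: signal(T2) -> count=0 queue=[T3] holders={T1}
Step 13: signal(T1) -> count=0 queue=[] holders={T3}
Step 14: wait(T2) -> count=0 queue=[T2] holders={T3}
Step 15: signal(T3) -> count=0 queue=[] holders={T2}
Step 16: signal(T2) -> count=1 queue=[] holders={none}
Step 17: wait(T1) -> count=0 queue=[] holders={T1}
Step 18: wait(T3) -> count=0 queue=[T3] holders={T1}
Final holders: {T1} -> T2 not in holders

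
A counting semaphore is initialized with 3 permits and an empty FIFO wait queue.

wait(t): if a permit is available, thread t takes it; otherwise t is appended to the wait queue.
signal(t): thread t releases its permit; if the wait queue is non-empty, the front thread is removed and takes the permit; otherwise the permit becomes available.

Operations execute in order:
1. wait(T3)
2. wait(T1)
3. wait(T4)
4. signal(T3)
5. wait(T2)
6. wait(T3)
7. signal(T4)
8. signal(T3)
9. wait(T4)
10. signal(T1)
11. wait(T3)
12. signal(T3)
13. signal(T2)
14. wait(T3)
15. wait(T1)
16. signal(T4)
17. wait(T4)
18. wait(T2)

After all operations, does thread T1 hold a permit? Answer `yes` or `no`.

Answer: yes

Derivation:
Step 1: wait(T3) -> count=2 queue=[] holders={T3}
Step 2: wait(T1) -> count=1 queue=[] holders={T1,T3}
Step 3: wait(T4) -> count=0 queue=[] holders={T1,T3,T4}
Step 4: signal(T3) -> count=1 queue=[] holders={T1,T4}
Step 5: wait(T2) -> count=0 queue=[] holders={T1,T2,T4}
Step 6: wait(T3) -> count=0 queue=[T3] holders={T1,T2,T4}
Step 7: signal(T4) -> count=0 queue=[] holders={T1,T2,T3}
Step 8: signal(T3) -> count=1 queue=[] holders={T1,T2}
Step 9: wait(T4) -> count=0 queue=[] holders={T1,T2,T4}
Step 10: signal(T1) -> count=1 queue=[] holders={T2,T4}
Step 11: wait(T3) -> count=0 queue=[] holders={T2,T3,T4}
Step 12: signal(T3) -> count=1 queue=[] holders={T2,T4}
Step 13: signal(T2) -> count=2 queue=[] holders={T4}
Step 14: wait(T3) -> count=1 queue=[] holders={T3,T4}
Step 15: wait(T1) -> count=0 queue=[] holders={T1,T3,T4}
Step 16: signal(T4) -> count=1 queue=[] holders={T1,T3}
Step 17: wait(T4) -> count=0 queue=[] holders={T1,T3,T4}
Step 18: wait(T2) -> count=0 queue=[T2] holders={T1,T3,T4}
Final holders: {T1,T3,T4} -> T1 in holders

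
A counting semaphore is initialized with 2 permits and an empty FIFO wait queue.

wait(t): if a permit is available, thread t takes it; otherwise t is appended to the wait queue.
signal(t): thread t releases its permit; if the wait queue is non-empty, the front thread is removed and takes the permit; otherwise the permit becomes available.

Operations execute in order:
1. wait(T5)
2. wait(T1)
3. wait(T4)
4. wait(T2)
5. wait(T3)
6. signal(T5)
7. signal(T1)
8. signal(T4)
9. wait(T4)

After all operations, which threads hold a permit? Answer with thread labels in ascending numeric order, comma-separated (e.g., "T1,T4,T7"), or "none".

Answer: T2,T3

Derivation:
Step 1: wait(T5) -> count=1 queue=[] holders={T5}
Step 2: wait(T1) -> count=0 queue=[] holders={T1,T5}
Step 3: wait(T4) -> count=0 queue=[T4] holders={T1,T5}
Step 4: wait(T2) -> count=0 queue=[T4,T2] holders={T1,T5}
Step 5: wait(T3) -> count=0 queue=[T4,T2,T3] holders={T1,T5}
Step 6: signal(T5) -> count=0 queue=[T2,T3] holders={T1,T4}
Step 7: signal(T1) -> count=0 queue=[T3] holders={T2,T4}
Step 8: signal(T4) -> count=0 queue=[] holders={T2,T3}
Step 9: wait(T4) -> count=0 queue=[T4] holders={T2,T3}
Final holders: T2,T3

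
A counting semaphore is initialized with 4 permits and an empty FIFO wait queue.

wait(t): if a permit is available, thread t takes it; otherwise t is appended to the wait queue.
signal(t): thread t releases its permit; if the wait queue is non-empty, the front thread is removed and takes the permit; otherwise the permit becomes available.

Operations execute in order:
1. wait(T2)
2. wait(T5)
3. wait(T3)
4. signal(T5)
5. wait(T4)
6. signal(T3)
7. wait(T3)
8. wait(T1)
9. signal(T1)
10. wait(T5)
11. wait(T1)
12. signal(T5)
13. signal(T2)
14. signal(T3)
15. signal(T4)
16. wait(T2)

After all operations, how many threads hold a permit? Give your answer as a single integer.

Answer: 2

Derivation:
Step 1: wait(T2) -> count=3 queue=[] holders={T2}
Step 2: wait(T5) -> count=2 queue=[] holders={T2,T5}
Step 3: wait(T3) -> count=1 queue=[] holders={T2,T3,T5}
Step 4: signal(T5) -> count=2 queue=[] holders={T2,T3}
Step 5: wait(T4) -> count=1 queue=[] holders={T2,T3,T4}
Step 6: signal(T3) -> count=2 queue=[] holders={T2,T4}
Step 7: wait(T3) -> count=1 queue=[] holders={T2,T3,T4}
Step 8: wait(T1) -> count=0 queue=[] holders={T1,T2,T3,T4}
Step 9: signal(T1) -> count=1 queue=[] holders={T2,T3,T4}
Step 10: wait(T5) -> count=0 queue=[] holders={T2,T3,T4,T5}
Step 11: wait(T1) -> count=0 queue=[T1] holders={T2,T3,T4,T5}
Step 12: signal(T5) -> count=0 queue=[] holders={T1,T2,T3,T4}
Step 13: signal(T2) -> count=1 queue=[] holders={T1,T3,T4}
Step 14: signal(T3) -> count=2 queue=[] holders={T1,T4}
Step 15: signal(T4) -> count=3 queue=[] holders={T1}
Step 16: wait(T2) -> count=2 queue=[] holders={T1,T2}
Final holders: {T1,T2} -> 2 thread(s)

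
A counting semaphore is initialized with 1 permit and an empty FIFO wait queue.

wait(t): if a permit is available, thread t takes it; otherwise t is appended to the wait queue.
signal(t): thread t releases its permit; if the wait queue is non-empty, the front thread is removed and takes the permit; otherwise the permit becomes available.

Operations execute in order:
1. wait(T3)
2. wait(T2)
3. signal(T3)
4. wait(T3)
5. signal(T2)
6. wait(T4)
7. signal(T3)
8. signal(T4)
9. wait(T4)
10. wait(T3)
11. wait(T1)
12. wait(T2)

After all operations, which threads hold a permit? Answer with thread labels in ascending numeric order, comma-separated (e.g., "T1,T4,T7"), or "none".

Step 1: wait(T3) -> count=0 queue=[] holders={T3}
Step 2: wait(T2) -> count=0 queue=[T2] holders={T3}
Step 3: signal(T3) -> count=0 queue=[] holders={T2}
Step 4: wait(T3) -> count=0 queue=[T3] holders={T2}
Step 5: signal(T2) -> count=0 queue=[] holders={T3}
Step 6: wait(T4) -> count=0 queue=[T4] holders={T3}
Step 7: signal(T3) -> count=0 queue=[] holders={T4}
Step 8: signal(T4) -> count=1 queue=[] holders={none}
Step 9: wait(T4) -> count=0 queue=[] holders={T4}
Step 10: wait(T3) -> count=0 queue=[T3] holders={T4}
Step 11: wait(T1) -> count=0 queue=[T3,T1] holders={T4}
Step 12: wait(T2) -> count=0 queue=[T3,T1,T2] holders={T4}
Final holders: T4

Answer: T4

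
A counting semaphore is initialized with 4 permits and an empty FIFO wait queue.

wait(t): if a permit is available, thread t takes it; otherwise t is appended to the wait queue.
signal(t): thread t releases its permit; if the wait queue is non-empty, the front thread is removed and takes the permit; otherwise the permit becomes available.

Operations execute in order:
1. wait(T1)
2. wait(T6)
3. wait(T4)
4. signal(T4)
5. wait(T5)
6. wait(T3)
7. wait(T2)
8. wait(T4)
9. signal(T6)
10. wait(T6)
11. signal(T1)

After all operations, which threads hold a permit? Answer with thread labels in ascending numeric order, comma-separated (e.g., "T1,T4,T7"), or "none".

Answer: T2,T3,T4,T5

Derivation:
Step 1: wait(T1) -> count=3 queue=[] holders={T1}
Step 2: wait(T6) -> count=2 queue=[] holders={T1,T6}
Step 3: wait(T4) -> count=1 queue=[] holders={T1,T4,T6}
Step 4: signal(T4) -> count=2 queue=[] holders={T1,T6}
Step 5: wait(T5) -> count=1 queue=[] holders={T1,T5,T6}
Step 6: wait(T3) -> count=0 queue=[] holders={T1,T3,T5,T6}
Step 7: wait(T2) -> count=0 queue=[T2] holders={T1,T3,T5,T6}
Step 8: wait(T4) -> count=0 queue=[T2,T4] holders={T1,T3,T5,T6}
Step 9: signal(T6) -> count=0 queue=[T4] holders={T1,T2,T3,T5}
Step 10: wait(T6) -> count=0 queue=[T4,T6] holders={T1,T2,T3,T5}
Step 11: signal(T1) -> count=0 queue=[T6] holders={T2,T3,T4,T5}
Final holders: T2,T3,T4,T5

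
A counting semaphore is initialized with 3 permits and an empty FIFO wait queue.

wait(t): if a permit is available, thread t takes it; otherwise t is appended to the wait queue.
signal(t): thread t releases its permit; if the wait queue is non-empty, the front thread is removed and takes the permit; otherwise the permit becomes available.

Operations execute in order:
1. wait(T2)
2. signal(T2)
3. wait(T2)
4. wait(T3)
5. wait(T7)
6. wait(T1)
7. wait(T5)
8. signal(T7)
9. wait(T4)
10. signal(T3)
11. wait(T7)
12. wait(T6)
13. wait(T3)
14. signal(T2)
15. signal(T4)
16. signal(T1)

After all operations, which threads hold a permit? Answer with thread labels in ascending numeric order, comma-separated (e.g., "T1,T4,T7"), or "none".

Step 1: wait(T2) -> count=2 queue=[] holders={T2}
Step 2: signal(T2) -> count=3 queue=[] holders={none}
Step 3: wait(T2) -> count=2 queue=[] holders={T2}
Step 4: wait(T3) -> count=1 queue=[] holders={T2,T3}
Step 5: wait(T7) -> count=0 queue=[] holders={T2,T3,T7}
Step 6: wait(T1) -> count=0 queue=[T1] holders={T2,T3,T7}
Step 7: wait(T5) -> count=0 queue=[T1,T5] holders={T2,T3,T7}
Step 8: signal(T7) -> count=0 queue=[T5] holders={T1,T2,T3}
Step 9: wait(T4) -> count=0 queue=[T5,T4] holders={T1,T2,T3}
Step 10: signal(T3) -> count=0 queue=[T4] holders={T1,T2,T5}
Step 11: wait(T7) -> count=0 queue=[T4,T7] holders={T1,T2,T5}
Step 12: wait(T6) -> count=0 queue=[T4,T7,T6] holders={T1,T2,T5}
Step 13: wait(T3) -> count=0 queue=[T4,T7,T6,T3] holders={T1,T2,T5}
Step 14: signal(T2) -> count=0 queue=[T7,T6,T3] holders={T1,T4,T5}
Step 15: signal(T4) -> count=0 queue=[T6,T3] holders={T1,T5,T7}
Step 16: signal(T1) -> count=0 queue=[T3] holders={T5,T6,T7}
Final holders: T5,T6,T7

Answer: T5,T6,T7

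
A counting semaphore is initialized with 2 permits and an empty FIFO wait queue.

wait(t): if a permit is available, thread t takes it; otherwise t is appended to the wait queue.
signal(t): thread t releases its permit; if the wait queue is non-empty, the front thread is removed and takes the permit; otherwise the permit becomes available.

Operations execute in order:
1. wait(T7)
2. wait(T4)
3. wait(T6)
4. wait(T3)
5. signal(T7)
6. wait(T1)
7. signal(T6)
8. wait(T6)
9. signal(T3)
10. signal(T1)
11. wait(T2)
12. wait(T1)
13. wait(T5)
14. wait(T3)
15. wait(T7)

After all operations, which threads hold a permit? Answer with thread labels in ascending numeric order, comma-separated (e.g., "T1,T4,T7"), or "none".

Step 1: wait(T7) -> count=1 queue=[] holders={T7}
Step 2: wait(T4) -> count=0 queue=[] holders={T4,T7}
Step 3: wait(T6) -> count=0 queue=[T6] holders={T4,T7}
Step 4: wait(T3) -> count=0 queue=[T6,T3] holders={T4,T7}
Step 5: signal(T7) -> count=0 queue=[T3] holders={T4,T6}
Step 6: wait(T1) -> count=0 queue=[T3,T1] holders={T4,T6}
Step 7: signal(T6) -> count=0 queue=[T1] holders={T3,T4}
Step 8: wait(T6) -> count=0 queue=[T1,T6] holders={T3,T4}
Step 9: signal(T3) -> count=0 queue=[T6] holders={T1,T4}
Step 10: signal(T1) -> count=0 queue=[] holders={T4,T6}
Step 11: wait(T2) -> count=0 queue=[T2] holders={T4,T6}
Step 12: wait(T1) -> count=0 queue=[T2,T1] holders={T4,T6}
Step 13: wait(T5) -> count=0 queue=[T2,T1,T5] holders={T4,T6}
Step 14: wait(T3) -> count=0 queue=[T2,T1,T5,T3] holders={T4,T6}
Step 15: wait(T7) -> count=0 queue=[T2,T1,T5,T3,T7] holders={T4,T6}
Final holders: T4,T6

Answer: T4,T6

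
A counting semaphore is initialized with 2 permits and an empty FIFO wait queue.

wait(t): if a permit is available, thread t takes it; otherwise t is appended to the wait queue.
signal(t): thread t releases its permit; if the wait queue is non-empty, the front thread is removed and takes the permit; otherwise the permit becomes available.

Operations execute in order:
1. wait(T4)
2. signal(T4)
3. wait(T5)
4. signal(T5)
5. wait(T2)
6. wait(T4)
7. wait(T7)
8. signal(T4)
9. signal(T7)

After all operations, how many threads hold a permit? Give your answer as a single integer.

Step 1: wait(T4) -> count=1 queue=[] holders={T4}
Step 2: signal(T4) -> count=2 queue=[] holders={none}
Step 3: wait(T5) -> count=1 queue=[] holders={T5}
Step 4: signal(T5) -> count=2 queue=[] holders={none}
Step 5: wait(T2) -> count=1 queue=[] holders={T2}
Step 6: wait(T4) -> count=0 queue=[] holders={T2,T4}
Step 7: wait(T7) -> count=0 queue=[T7] holders={T2,T4}
Step 8: signal(T4) -> count=0 queue=[] holders={T2,T7}
Step 9: signal(T7) -> count=1 queue=[] holders={T2}
Final holders: {T2} -> 1 thread(s)

Answer: 1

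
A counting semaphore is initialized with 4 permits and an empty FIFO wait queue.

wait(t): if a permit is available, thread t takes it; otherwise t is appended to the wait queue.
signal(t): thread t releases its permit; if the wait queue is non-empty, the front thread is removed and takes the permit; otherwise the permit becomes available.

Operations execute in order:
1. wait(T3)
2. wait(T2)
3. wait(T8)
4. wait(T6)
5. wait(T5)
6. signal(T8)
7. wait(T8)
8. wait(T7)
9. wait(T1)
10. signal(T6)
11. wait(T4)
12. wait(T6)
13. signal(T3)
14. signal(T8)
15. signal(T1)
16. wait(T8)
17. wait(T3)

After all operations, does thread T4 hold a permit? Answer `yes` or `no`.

Answer: yes

Derivation:
Step 1: wait(T3) -> count=3 queue=[] holders={T3}
Step 2: wait(T2) -> count=2 queue=[] holders={T2,T3}
Step 3: wait(T8) -> count=1 queue=[] holders={T2,T3,T8}
Step 4: wait(T6) -> count=0 queue=[] holders={T2,T3,T6,T8}
Step 5: wait(T5) -> count=0 queue=[T5] holders={T2,T3,T6,T8}
Step 6: signal(T8) -> count=0 queue=[] holders={T2,T3,T5,T6}
Step 7: wait(T8) -> count=0 queue=[T8] holders={T2,T3,T5,T6}
Step 8: wait(T7) -> count=0 queue=[T8,T7] holders={T2,T3,T5,T6}
Step 9: wait(T1) -> count=0 queue=[T8,T7,T1] holders={T2,T3,T5,T6}
Step 10: signal(T6) -> count=0 queue=[T7,T1] holders={T2,T3,T5,T8}
Step 11: wait(T4) -> count=0 queue=[T7,T1,T4] holders={T2,T3,T5,T8}
Step 12: wait(T6) -> count=0 queue=[T7,T1,T4,T6] holders={T2,T3,T5,T8}
Step 13: signal(T3) -> count=0 queue=[T1,T4,T6] holders={T2,T5,T7,T8}
Step 14: signal(T8) -> count=0 queue=[T4,T6] holders={T1,T2,T5,T7}
Step 15: signal(T1) -> count=0 queue=[T6] holders={T2,T4,T5,T7}
Step 16: wait(T8) -> count=0 queue=[T6,T8] holders={T2,T4,T5,T7}
Step 17: wait(T3) -> count=0 queue=[T6,T8,T3] holders={T2,T4,T5,T7}
Final holders: {T2,T4,T5,T7} -> T4 in holders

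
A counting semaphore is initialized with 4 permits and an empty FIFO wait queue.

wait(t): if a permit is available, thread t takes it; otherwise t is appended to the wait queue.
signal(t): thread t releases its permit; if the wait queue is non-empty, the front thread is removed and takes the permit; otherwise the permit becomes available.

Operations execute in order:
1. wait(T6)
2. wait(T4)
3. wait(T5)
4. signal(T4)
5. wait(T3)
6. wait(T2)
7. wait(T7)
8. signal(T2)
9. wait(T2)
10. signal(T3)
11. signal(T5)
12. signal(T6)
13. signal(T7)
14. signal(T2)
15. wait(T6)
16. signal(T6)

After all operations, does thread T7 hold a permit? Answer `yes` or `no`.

Answer: no

Derivation:
Step 1: wait(T6) -> count=3 queue=[] holders={T6}
Step 2: wait(T4) -> count=2 queue=[] holders={T4,T6}
Step 3: wait(T5) -> count=1 queue=[] holders={T4,T5,T6}
Step 4: signal(T4) -> count=2 queue=[] holders={T5,T6}
Step 5: wait(T3) -> count=1 queue=[] holders={T3,T5,T6}
Step 6: wait(T2) -> count=0 queue=[] holders={T2,T3,T5,T6}
Step 7: wait(T7) -> count=0 queue=[T7] holders={T2,T3,T5,T6}
Step 8: signal(T2) -> count=0 queue=[] holders={T3,T5,T6,T7}
Step 9: wait(T2) -> count=0 queue=[T2] holders={T3,T5,T6,T7}
Step 10: signal(T3) -> count=0 queue=[] holders={T2,T5,T6,T7}
Step 11: signal(T5) -> count=1 queue=[] holders={T2,T6,T7}
Step 12: signal(T6) -> count=2 queue=[] holders={T2,T7}
Step 13: signal(T7) -> count=3 queue=[] holders={T2}
Step 14: signal(T2) -> count=4 queue=[] holders={none}
Step 15: wait(T6) -> count=3 queue=[] holders={T6}
Step 16: signal(T6) -> count=4 queue=[] holders={none}
Final holders: {none} -> T7 not in holders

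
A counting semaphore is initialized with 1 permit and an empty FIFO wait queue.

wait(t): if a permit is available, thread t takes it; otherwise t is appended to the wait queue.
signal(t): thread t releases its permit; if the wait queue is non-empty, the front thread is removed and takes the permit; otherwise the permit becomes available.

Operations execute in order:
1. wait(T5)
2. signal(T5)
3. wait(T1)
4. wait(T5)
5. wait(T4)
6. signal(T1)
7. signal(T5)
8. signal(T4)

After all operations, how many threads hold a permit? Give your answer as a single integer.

Step 1: wait(T5) -> count=0 queue=[] holders={T5}
Step 2: signal(T5) -> count=1 queue=[] holders={none}
Step 3: wait(T1) -> count=0 queue=[] holders={T1}
Step 4: wait(T5) -> count=0 queue=[T5] holders={T1}
Step 5: wait(T4) -> count=0 queue=[T5,T4] holders={T1}
Step 6: signal(T1) -> count=0 queue=[T4] holders={T5}
Step 7: signal(T5) -> count=0 queue=[] holders={T4}
Step 8: signal(T4) -> count=1 queue=[] holders={none}
Final holders: {none} -> 0 thread(s)

Answer: 0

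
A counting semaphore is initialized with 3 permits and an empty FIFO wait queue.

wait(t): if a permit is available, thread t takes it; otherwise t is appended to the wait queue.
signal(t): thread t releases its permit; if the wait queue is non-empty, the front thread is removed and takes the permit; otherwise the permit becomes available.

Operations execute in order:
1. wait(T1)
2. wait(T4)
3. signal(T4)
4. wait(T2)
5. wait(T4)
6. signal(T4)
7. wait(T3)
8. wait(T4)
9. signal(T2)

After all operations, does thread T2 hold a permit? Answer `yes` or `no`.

Answer: no

Derivation:
Step 1: wait(T1) -> count=2 queue=[] holders={T1}
Step 2: wait(T4) -> count=1 queue=[] holders={T1,T4}
Step 3: signal(T4) -> count=2 queue=[] holders={T1}
Step 4: wait(T2) -> count=1 queue=[] holders={T1,T2}
Step 5: wait(T4) -> count=0 queue=[] holders={T1,T2,T4}
Step 6: signal(T4) -> count=1 queue=[] holders={T1,T2}
Step 7: wait(T3) -> count=0 queue=[] holders={T1,T2,T3}
Step 8: wait(T4) -> count=0 queue=[T4] holders={T1,T2,T3}
Step 9: signal(T2) -> count=0 queue=[] holders={T1,T3,T4}
Final holders: {T1,T3,T4} -> T2 not in holders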